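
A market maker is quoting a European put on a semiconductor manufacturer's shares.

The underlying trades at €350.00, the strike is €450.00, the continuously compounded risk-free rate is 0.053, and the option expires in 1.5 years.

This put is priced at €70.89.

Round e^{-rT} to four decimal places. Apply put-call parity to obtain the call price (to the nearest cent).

exp(−rT) = exp(−0.053·1.5) = 0.9236
Put-call parity: C − P = S − K·e^(−rT) = 350 − 450·0.9236 = 350 − 415.6200 = -65.6200
C = P + (C − P) = 70.89 + (-65.6200) = 5.2700

€5.27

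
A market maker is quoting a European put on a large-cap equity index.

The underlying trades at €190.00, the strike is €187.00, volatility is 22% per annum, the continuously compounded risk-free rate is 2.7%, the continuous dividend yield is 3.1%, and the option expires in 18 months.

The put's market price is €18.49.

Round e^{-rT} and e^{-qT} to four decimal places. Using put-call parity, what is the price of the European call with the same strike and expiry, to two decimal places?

€20.29

exp(−qT) = exp(−0.031·1.5) = 0.9546;  exp(−rT) = exp(−0.027·1.5) = 0.9603
Put-call parity: C − P = S·e^(−qT) − K·e^(−rT) = 190·0.9546 − 187·0.9603 = 181.3740 − 179.5761 = 1.7979
C = P + (C − P) = 18.49 + (1.7979) = 20.2879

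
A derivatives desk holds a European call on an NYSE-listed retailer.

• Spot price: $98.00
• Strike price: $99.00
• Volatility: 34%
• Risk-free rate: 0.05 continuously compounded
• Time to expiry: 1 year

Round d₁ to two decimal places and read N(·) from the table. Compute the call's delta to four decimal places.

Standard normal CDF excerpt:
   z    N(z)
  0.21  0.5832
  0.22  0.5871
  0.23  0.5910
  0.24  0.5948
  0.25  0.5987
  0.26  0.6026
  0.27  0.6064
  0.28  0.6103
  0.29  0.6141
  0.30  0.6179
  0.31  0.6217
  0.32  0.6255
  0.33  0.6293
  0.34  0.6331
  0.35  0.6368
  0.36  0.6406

0.6141

T = 1;  σ√T = 0.3400
ln(S/K) + (r + σ²/2)T = ln(98/99) + (0.05 + 0.34²/2)·1 = -0.0102 + 0.1078 = 0.0976
d₁ = 0.0976 / 0.3400 = 0.2872 which rounds to 0.29
N(d₁) = N(0.29) = 0.6141
Δ_call = N(d₁) = 0.6141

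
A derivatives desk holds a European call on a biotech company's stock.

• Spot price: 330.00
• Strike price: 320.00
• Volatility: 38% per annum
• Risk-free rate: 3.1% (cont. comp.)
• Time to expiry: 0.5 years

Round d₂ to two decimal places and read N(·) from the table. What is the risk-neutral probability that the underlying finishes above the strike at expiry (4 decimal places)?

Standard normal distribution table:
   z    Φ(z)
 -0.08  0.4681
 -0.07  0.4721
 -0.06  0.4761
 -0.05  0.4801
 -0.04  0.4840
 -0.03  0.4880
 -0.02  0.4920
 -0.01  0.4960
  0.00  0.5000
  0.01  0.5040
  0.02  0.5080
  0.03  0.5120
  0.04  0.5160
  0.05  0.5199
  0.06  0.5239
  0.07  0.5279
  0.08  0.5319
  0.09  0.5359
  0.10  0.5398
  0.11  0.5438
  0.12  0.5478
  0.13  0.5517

σ√T = 0.38·√0.5 = 0.2687
d₁ = [ln(330/320) + (0.031 + ½·0.38²)·0.5] / (σ√T) = (0.0308 + 0.0516) / 0.2687 = 0.3066 ⇒ 0.31
d₂ = 0.3066 − 0.2687 = 0.0379 ⇒ 0.04
Risk-neutral Pr[S_T > K] = N(d₂) = N(0.04) = 0.5160

0.5160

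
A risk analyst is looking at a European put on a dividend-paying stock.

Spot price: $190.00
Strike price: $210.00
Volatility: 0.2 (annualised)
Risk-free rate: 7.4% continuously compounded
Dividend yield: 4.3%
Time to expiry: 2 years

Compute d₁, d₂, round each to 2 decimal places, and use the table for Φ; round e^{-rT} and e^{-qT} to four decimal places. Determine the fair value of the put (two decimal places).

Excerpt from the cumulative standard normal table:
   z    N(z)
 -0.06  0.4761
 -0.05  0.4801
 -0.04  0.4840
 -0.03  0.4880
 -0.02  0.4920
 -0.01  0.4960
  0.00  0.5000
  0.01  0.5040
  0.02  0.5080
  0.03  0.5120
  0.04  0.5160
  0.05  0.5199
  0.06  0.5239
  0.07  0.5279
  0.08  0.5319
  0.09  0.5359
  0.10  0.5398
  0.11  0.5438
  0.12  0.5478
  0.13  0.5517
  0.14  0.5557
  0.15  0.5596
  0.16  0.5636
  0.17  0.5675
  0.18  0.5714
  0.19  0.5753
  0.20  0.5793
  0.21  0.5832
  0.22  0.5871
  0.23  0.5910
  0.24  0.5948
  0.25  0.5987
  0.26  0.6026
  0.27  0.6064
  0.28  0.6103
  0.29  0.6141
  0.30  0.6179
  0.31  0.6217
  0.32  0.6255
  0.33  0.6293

$24.05

T = 2;  σ√T = 0.2828
d₁ = [ln(190/210) + (0.074 − 0.043 + ½·0.2²)·2] / (σ√T) = (-0.1001 + 0.1020) / 0.2828 = 0.0068 ≈ 0.01
d₂ = 0.0068 − 0.2828 = -0.2761 ≈ -0.28
e^(−qT) = e^(−0.043·2) = 0.9176;  e^(−rT) = e^(−0.074·2) = 0.8624
N(−d₂) = N(0.28) = 0.6103;  N(−d₁) = N(-0.01) = 0.4960
P = 210·0.8624·0.6103 − 190·0.9176·0.4960 = 110.5278 − 86.4746 = 24.0531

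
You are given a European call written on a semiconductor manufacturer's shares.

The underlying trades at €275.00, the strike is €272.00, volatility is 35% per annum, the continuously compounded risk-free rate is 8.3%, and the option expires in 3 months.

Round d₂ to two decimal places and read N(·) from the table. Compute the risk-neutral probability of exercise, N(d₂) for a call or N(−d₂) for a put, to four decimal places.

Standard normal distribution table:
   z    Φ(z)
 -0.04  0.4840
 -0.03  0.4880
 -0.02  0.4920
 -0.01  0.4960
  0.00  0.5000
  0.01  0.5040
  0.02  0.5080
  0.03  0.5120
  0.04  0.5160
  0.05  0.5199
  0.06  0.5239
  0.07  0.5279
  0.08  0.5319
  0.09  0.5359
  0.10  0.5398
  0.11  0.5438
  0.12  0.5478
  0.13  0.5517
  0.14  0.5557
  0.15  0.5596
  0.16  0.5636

0.5359

T = 0.25;  σ√T = 0.1750
d₁ = [ln(275/272) + (0.083 + 0.35²/2)·0.25] / 0.1750 = [0.0110 + 0.0361] / 0.1750 = 0.2688 → 0.27
d₂ = d₁ − σ√T = 0.2688 − 0.1750 = 0.0938 → 0.09
Pr(exercise) under Q = N(d₂) = 0.5359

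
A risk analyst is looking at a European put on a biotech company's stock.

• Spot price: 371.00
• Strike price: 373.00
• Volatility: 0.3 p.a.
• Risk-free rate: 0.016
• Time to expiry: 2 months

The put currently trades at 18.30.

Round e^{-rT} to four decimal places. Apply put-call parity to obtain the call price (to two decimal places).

17.31

e^(−rT) = e^(−0.016·0.1667) = 0.9973
Put-call parity: C − P = S − K·e^(−rT) = 371 − 373·0.9973 = 371 − 371.9929 = -0.9929
C = P + (C − P) = 18.30 + (-0.9929) = 17.3071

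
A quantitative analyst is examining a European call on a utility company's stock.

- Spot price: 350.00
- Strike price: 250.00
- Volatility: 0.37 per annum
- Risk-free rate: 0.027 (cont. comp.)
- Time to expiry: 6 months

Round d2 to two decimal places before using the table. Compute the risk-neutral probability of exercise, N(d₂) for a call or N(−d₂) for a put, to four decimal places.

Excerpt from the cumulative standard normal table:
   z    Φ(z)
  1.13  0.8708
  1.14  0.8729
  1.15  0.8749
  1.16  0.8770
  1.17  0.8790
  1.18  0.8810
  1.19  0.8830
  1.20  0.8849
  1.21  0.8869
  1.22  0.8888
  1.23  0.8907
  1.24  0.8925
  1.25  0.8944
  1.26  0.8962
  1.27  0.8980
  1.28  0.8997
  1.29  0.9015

0.8869

σ√T = 0.37 × 0.7071 = 0.2616
d₁ = [ln(350/250) + (0.027 + ½·0.37²)·0.5] / (σ√T) = (0.3365 + 0.0477) / 0.2616 = 1.4685 ≈ 1.47
d₂ = 1.4685 − 0.2616 = 1.2068 ≈ 1.21
Pr(exercise) under Q = N(d₂) = 0.8869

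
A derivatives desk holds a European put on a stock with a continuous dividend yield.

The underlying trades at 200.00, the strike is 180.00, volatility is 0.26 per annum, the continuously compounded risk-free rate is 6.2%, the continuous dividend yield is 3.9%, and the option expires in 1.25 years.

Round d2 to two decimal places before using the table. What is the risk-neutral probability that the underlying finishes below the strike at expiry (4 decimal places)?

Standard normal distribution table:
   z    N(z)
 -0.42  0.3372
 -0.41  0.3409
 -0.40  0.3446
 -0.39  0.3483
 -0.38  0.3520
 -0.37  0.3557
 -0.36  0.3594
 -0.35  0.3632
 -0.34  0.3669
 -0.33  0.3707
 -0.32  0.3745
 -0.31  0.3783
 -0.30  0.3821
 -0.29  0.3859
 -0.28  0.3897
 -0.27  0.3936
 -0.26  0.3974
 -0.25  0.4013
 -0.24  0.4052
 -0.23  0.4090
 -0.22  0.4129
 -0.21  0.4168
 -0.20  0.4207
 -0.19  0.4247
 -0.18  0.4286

0.3745

σ√T = 0.26·√1.25 = 0.2907
d₁ = [ln(200/180) + (0.062 − 0.039 + 0.26²/2)·1.25] / 0.2907 = [0.1054 + 0.0710] / 0.2907 = 0.6067 ⇒ 0.61
d₂ = d₁ − σ√T = 0.6067 − 0.2907 = 0.3160 ⇒ 0.32
Risk-neutral Pr[S_T < K] = N(−d₂) = N(-0.32) = 0.3745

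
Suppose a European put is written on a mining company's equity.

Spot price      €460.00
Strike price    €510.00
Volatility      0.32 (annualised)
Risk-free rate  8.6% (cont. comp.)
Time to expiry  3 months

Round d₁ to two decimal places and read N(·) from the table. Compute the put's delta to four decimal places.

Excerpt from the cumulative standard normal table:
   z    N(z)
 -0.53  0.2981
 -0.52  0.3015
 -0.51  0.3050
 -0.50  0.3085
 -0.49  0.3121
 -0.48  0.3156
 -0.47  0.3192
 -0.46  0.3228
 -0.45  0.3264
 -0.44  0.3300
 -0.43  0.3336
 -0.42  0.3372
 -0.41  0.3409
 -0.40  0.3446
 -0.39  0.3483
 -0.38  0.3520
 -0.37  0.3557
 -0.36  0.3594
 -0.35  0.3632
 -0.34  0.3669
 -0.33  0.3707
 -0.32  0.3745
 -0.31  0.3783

σ√T = 0.32·√0.25 = 0.1600
d₁ = [ln(460/510) + (0.086 + 0.32²/2)·0.25] / 0.1600 = [-0.1032 + 0.0343] / 0.1600 = -0.4305 which rounds to -0.43
N(d₁) = N(-0.43) = 0.3336
Δ_put = N(d₁) − 1 = 0.3336 − 1 = -0.6664

-0.6664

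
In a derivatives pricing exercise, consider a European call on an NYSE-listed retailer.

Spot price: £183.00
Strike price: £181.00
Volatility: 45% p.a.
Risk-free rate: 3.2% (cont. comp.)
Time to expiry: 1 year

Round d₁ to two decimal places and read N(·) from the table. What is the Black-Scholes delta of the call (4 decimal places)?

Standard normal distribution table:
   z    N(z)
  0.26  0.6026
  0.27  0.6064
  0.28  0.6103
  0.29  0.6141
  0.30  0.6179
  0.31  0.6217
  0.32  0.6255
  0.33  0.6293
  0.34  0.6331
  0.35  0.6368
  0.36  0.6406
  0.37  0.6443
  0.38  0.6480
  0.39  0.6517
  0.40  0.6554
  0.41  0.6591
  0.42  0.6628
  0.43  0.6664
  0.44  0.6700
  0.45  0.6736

σ√T = 0.45 × 1.0000 = 0.4500
ln(S/K) + (r + σ²/2)T = ln(183/181) + (0.032 + 0.45²/2)·1 = 0.0110 + 0.1333 = 0.1442
d₁ = 0.1442 / 0.4500 = 0.3205 ⇒ 0.32
N(d₁) = N(0.32) = 0.6255
Δ_call = N(d₁) = 0.6255

0.6255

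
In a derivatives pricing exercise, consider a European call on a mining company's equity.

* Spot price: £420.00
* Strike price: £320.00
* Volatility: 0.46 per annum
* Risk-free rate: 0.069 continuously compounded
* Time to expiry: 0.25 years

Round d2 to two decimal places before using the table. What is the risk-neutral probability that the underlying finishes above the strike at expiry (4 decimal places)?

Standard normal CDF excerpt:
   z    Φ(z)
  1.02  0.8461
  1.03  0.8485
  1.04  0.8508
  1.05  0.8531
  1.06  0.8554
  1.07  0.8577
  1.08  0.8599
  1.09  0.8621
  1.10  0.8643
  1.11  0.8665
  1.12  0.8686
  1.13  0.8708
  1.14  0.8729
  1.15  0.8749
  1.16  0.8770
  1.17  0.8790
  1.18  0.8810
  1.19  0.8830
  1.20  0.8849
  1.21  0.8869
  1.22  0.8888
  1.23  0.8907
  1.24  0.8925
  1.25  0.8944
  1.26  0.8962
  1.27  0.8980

σ√T = 0.46·√0.25 = 0.2300
d₁ = [ln(420/320) + (0.069 + 0.46²/2)·0.25] / 0.2300 = [0.2719 + 0.0437] / 0.2300 = 1.3723 ≈ 1.37
d₂ = d₁ − σ√T = 1.3723 − 0.2300 = 1.1423 ≈ 1.14
Risk-neutral Pr[S_T > K] = N(d₂) = N(1.14) = 0.8729

0.8729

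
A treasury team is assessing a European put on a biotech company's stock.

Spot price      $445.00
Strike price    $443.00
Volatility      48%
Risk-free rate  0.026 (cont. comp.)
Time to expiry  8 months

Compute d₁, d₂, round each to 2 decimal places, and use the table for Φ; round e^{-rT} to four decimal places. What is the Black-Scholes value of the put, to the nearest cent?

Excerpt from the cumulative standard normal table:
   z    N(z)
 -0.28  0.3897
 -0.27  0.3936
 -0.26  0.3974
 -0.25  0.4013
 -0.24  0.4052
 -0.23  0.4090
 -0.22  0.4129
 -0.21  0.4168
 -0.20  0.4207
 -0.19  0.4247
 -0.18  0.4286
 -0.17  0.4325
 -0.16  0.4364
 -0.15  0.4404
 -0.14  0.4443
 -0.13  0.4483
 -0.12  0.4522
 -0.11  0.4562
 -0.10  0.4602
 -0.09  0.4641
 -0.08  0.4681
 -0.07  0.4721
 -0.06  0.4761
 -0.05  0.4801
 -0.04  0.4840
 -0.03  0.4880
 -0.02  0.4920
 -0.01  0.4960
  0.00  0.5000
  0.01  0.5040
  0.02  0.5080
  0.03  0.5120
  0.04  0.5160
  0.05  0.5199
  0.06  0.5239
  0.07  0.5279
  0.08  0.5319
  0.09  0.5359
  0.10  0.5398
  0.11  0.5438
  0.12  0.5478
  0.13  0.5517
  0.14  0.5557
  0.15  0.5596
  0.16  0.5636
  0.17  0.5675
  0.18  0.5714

$63.36

σ√T = 0.48·√0.6667 = 0.3919
d₁ = [ln(445/443) + (0.026 + 0.48²/2)·0.6667] / 0.3919 = [0.0045 + 0.0941] / 0.3919 = 0.2517 → 0.25
d₂ = d₁ − σ√T = 0.2517 − 0.3919 = -0.1402 → -0.14
e^(−rT) = e^(−0.026·0.6667) = 0.9828
P = 443·0.9828·N(0.14) − 445·N(-0.25) = 443·0.9828·0.5557 − 445·0.4013 = 241.9409 − 178.5785 = 63.3624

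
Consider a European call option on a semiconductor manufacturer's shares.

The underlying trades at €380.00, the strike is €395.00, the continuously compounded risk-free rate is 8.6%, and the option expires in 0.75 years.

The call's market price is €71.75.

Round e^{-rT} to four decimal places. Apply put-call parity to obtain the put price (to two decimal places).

€62.06

e^(−rT) = e^(−0.086·0.75) = 0.9375
Put-call parity: C − P = S − K·e^(−rT) = 380 − 395·0.9375 = 380 − 370.3125 = 9.6875
P = C − (C − P) = 71.75 − (9.6875) = 62.0625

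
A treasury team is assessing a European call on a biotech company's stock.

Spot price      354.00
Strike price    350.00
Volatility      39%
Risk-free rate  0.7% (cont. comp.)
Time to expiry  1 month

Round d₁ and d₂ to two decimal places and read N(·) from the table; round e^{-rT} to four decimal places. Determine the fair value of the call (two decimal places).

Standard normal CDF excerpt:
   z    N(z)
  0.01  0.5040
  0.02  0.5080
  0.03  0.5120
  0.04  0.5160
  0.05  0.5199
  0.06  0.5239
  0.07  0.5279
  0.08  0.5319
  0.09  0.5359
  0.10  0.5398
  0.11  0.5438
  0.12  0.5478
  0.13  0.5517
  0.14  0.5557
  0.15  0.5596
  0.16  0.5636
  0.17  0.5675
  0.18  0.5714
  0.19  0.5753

T = 0.08333;  σ√T = 0.1126
d₁ = [ln(354/350) + (0.007 + ½·0.39²)·0.08333] / (σ√T) = (0.0114 + 0.0069) / 0.1126 = 0.1624 ≈ 0.16
d₂ = 0.1624 − 0.1126 = 0.0498 ≈ 0.05
e^(−rT) = e^(−0.007·0.08333) = 0.9994
N(d₁) = N(0.16) = 0.5636;  N(d₂) = N(0.05) = 0.5199
C = 354·0.5636 − 350·0.9994·0.5199 = 199.5144 − 181.8558 = 17.6586

17.66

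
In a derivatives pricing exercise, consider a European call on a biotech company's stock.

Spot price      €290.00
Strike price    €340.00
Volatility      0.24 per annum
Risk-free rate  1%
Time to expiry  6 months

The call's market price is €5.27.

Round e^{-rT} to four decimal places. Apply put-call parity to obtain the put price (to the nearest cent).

€53.57

e^(−rT) = e^(−0.01·0.5) = 0.9950
Put-call parity: C − P = S − K·e^(−rT) = 290 − 340·0.9950 = 290 − 338.3000 = -48.3000
P = C − (C − P) = 5.27 − (-48.3000) = 53.5700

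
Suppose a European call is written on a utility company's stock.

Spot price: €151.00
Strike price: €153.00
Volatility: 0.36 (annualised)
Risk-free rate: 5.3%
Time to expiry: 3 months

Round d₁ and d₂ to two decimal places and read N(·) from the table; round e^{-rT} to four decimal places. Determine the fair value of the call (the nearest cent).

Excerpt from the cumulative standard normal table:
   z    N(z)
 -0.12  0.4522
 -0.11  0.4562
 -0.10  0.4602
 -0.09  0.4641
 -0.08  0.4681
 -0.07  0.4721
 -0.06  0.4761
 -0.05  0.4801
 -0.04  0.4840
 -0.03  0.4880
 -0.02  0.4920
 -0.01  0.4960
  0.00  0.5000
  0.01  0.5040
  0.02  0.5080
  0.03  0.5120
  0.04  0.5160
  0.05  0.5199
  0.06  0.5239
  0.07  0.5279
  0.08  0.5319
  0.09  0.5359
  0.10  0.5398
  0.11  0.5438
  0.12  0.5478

€10.85

σ√T = 0.36 × 0.5000 = 0.1800
ln(S/K) + (r + σ²/2)T = ln(151/153) + (0.053 + 0.36²/2)·0.25 = -0.0132 + 0.0294 = 0.0163
d₁ = 0.0163 / 0.1800 = 0.0905 ≈ 0.09
d₂ = d₁ − σ√T = 0.0905 − 0.1800 = -0.0895 ≈ -0.09
exp(−rT) = exp(−0.053·0.25) = 0.9868
N(d₁) = N(0.09) = 0.5359;  N(d₂) = N(-0.09) = 0.4641
C = 151·0.5359 − 153·0.9868·0.4641 = 80.9209 − 70.0700 = 10.8509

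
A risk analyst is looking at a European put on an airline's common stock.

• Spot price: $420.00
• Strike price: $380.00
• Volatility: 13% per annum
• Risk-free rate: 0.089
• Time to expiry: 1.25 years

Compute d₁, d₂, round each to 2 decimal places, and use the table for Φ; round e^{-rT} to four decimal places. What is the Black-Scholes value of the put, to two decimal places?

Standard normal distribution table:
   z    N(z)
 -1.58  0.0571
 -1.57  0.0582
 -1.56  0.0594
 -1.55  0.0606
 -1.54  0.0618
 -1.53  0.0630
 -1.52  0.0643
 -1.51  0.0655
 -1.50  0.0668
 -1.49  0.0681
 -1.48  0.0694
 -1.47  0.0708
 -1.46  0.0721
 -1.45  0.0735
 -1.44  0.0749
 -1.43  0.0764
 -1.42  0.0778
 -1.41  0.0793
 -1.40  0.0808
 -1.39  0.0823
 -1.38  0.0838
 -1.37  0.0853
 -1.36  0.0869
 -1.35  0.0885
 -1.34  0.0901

σ√T = 0.13·√1.25 = 0.1453
d₁ = [ln(420/380) + (0.089 + 0.13²/2)·1.25] / 0.1453 = [0.1001 + 0.1218] / 0.1453 = 1.5267 → 1.53
d₂ = d₁ − σ√T = 1.5267 − 0.1453 = 1.3813 → 1.38
e^(−rT) = e^(−0.089·1.25) = 0.8947
P = 380·0.8947·N(-1.38) − 420·N(-1.53) = 380·0.8947·0.0838 − 420·0.0630 = 28.4908 − 26.4600 = 2.0308

$2.03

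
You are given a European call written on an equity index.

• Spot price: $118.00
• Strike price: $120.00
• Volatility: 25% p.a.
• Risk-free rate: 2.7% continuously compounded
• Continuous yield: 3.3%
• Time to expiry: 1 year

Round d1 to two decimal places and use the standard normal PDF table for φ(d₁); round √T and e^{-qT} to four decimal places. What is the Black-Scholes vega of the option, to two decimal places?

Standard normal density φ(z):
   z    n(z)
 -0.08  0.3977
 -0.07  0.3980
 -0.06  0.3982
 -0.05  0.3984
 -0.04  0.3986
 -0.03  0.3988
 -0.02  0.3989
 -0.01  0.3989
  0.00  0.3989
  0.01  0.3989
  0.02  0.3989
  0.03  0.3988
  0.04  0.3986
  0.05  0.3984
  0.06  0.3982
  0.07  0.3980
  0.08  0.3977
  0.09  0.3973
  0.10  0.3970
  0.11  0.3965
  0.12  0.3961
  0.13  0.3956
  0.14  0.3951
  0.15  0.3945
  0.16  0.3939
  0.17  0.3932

σ√T = 0.25·√1 = 0.2500
d₁ = [ln(118/120) + (0.027 − 0.033 + 0.25²/2)·1] / 0.2500 = [-0.0168 + 0.0252] / 0.2500 = 0.0338 which rounds to 0.03
√T = √1 = 1.0000
φ(d₁) = φ(0.03) = 0.3988
exp(−qT) = exp(−0.033·1) = 0.9675
vega = S·exp(−qT)·φ(d₁)·√T = 118·0.9675·0.3988·1.0000 = 45.5290

45.53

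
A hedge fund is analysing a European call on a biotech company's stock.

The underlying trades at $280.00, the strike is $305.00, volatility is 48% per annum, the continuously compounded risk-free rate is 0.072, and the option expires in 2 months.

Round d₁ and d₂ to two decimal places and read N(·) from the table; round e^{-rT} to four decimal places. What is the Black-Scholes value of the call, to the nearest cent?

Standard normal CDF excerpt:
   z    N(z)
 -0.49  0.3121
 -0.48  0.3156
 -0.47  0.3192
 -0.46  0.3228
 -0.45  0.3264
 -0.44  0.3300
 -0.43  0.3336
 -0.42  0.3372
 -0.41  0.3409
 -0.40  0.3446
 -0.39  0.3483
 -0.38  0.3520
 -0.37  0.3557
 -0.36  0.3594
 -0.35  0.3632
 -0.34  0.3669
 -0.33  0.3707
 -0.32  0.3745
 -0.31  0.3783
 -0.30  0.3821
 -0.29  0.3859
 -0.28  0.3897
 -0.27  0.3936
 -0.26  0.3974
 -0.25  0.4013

$12.92

σ√T = 0.48·√0.1667 = 0.1960
d₁ = [ln(280/305) + (0.072 + 0.48²/2)·0.1667] / 0.1960 = [-0.0855 + 0.0312] / 0.1960 = -0.2772 → -0.28
d₂ = d₁ − σ√T = -0.2772 − 0.1960 = -0.4732 → -0.47
e^(−rT) = e^(−0.072·0.1667) = 0.9881
N(d₁) = N(-0.28) = 0.3897;  N(d₂) = N(-0.47) = 0.3192
C = 280·0.3897 − 305·0.9881·0.3192 = 109.1160 − 96.1975 = 12.9185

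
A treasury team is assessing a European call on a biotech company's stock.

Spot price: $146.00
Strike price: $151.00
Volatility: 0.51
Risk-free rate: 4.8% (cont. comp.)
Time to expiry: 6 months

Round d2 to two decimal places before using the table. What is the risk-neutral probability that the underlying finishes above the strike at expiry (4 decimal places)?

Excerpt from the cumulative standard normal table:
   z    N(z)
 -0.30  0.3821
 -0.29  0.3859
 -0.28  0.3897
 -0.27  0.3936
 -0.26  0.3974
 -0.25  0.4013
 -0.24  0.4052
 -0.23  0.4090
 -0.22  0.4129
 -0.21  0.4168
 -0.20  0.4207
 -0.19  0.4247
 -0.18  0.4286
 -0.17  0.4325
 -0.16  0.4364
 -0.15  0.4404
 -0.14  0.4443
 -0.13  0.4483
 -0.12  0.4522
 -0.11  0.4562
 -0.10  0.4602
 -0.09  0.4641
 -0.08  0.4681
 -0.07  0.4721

σ√T = 0.51·√0.5 = 0.3606
ln(S/K) + (r + σ²/2)T = ln(146/151) + (0.048 + 0.51²/2)·0.5 = -0.0337 + 0.0890 = 0.0554
d₁ = 0.0554 / 0.3606 = 0.1535 ≈ 0.15
d₂ = d₁ − σ√T = 0.1535 − 0.3606 = -0.2071 ≈ -0.21
Pr(exercise) under Q = N(d₂) = 0.4168

0.4168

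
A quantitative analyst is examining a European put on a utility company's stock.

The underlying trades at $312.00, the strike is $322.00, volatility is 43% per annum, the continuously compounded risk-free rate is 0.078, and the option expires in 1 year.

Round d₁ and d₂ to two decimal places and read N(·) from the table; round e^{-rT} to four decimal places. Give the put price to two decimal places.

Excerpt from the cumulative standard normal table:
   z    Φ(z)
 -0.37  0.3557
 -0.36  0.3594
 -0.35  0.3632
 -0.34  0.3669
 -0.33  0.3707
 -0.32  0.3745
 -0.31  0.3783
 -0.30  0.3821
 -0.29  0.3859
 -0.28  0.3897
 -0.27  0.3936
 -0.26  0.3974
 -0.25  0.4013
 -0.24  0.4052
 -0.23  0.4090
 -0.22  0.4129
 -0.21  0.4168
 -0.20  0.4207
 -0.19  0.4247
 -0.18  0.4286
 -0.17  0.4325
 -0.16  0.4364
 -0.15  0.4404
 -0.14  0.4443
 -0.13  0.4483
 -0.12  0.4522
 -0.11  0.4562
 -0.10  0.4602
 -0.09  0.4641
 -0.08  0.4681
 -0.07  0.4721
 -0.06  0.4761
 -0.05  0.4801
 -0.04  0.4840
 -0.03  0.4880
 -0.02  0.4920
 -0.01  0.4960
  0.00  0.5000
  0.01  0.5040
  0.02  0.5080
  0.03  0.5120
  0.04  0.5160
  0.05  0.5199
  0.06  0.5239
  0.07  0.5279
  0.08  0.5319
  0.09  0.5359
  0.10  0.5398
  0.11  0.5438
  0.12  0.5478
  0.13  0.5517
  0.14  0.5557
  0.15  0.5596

$45.13

σ√T = 0.43 × 1.0000 = 0.4300
d₁ = [ln(312/322) + (0.078 + 0.43²/2)·1] / 0.4300 = [-0.0315 + 0.1704] / 0.4300 = 0.3230 ⇒ 0.32
d₂ = d₁ − σ√T = 0.3230 − 0.4300 = -0.1070 ⇒ -0.11
e^(−rT) = e^(−0.078·1) = 0.9250
N(−d₂) = N(0.11) = 0.5438;  N(−d₁) = N(-0.32) = 0.3745
P = 322·0.9250·0.5438 − 312·0.3745 = 161.9708 − 116.8440 = 45.1268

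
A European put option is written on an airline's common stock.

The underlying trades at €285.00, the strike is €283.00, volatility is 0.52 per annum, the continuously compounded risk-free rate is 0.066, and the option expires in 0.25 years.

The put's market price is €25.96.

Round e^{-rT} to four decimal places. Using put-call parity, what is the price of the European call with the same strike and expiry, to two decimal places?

exp(−rT) = exp(−0.066·0.25) = 0.9836
Put-call parity: C − P = S − K·e^(−rT) = 285 − 283·0.9836 = 285 − 278.3588 = 6.6412
C = P + (C − P) = 25.96 + (6.6412) = 32.6012

€32.60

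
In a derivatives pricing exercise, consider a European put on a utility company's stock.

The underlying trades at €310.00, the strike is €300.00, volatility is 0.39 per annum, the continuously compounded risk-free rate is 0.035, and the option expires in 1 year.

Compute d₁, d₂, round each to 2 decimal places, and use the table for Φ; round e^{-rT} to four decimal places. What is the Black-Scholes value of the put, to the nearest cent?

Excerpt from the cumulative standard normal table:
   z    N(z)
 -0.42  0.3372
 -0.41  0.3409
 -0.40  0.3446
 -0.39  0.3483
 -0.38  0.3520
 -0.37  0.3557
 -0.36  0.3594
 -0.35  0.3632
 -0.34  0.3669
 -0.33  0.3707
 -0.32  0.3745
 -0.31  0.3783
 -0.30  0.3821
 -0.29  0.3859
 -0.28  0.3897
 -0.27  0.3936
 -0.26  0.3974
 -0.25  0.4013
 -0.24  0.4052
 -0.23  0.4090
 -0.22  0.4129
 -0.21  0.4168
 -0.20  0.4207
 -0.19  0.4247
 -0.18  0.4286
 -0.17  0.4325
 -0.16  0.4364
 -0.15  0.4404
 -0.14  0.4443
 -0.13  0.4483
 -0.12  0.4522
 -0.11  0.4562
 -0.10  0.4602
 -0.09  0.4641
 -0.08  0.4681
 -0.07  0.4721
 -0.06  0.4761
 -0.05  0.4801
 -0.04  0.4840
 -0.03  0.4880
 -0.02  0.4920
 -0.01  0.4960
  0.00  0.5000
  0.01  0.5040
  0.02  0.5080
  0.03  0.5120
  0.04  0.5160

T = 1;  σ√T = 0.3900
d₁ = [ln(310/300) + (0.035 + ½·0.39²)·1] / (σ√T) = (0.0328 + 0.1111) / 0.3900 = 0.3688 which rounds to 0.37
d₂ = 0.3688 − 0.3900 = -0.0212 which rounds to -0.02
exp(−rT) = exp(−0.035·1) = 0.9656
N(−d₂) = N(0.02) = 0.5080;  N(−d₁) = N(-0.37) = 0.3557
P = 300·0.9656·0.5080 − 310·0.3557 = 147.1574 − 110.2670 = 36.8904

€36.89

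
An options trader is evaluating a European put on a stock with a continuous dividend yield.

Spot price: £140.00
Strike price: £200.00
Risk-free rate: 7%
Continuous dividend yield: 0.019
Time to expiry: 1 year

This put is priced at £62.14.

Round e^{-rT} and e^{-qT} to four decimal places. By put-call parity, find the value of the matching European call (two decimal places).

e^(−qT) = e^(−0.019·1) = 0.9812;  e^(−rT) = e^(−0.07·1) = 0.9324
Put-call parity: C − P = S·e^(−qT) − K·e^(−rT) = 140·0.9812 − 200·0.9324 = 137.3680 − 186.4800 = -49.1120
C = P + (C − P) = 62.14 + (-49.1120) = 13.0280

£13.03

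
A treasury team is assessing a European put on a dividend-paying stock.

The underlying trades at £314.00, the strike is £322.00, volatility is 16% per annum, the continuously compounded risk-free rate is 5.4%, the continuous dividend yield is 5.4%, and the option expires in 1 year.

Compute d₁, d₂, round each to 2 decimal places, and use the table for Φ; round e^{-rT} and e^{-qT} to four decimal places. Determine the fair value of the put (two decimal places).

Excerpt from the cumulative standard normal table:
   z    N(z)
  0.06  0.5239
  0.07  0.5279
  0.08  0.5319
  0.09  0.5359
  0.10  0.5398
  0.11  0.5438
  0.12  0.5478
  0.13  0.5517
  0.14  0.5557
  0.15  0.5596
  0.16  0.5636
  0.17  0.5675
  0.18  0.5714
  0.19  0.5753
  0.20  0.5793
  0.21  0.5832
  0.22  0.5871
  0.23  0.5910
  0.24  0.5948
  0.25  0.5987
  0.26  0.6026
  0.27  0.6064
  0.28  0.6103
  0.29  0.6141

£23.22

σ√T = 0.16·√1 = 0.1600
d₁ = [ln(314/322) + (0.054 − 0.054 + 0.16²/2)·1] / 0.1600 = [-0.0252 + 0.0128] / 0.1600 = -0.0772 which rounds to -0.08
d₂ = d₁ − σ√T = -0.0772 − 0.1600 = -0.2372 which rounds to -0.24
e^(−qT) = e^(−0.054·1) = 0.9474;  e^(−rT) = e^(−0.054·1) = 0.9474
P = 322·0.9474·N(0.24) − 314·0.9474·N(0.08) = 322·0.9474·0.5948 − 314·0.9474·0.5319 = 181.4514 − 158.2315 = 23.2198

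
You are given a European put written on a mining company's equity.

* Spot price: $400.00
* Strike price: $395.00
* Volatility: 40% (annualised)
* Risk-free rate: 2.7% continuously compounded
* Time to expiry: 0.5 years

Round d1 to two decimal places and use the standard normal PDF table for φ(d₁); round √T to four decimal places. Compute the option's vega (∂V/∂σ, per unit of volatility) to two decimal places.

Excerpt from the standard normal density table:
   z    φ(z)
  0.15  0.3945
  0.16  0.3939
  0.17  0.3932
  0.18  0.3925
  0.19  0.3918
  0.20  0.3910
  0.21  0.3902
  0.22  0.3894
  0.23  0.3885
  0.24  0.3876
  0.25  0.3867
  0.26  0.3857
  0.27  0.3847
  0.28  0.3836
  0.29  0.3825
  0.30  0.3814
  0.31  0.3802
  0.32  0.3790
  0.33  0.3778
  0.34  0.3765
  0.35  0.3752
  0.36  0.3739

T = 0.5;  σ√T = 0.2828
d₁ = [ln(400/395) + (0.027 + ½·0.4²)·0.5] / (σ√T) = (0.0126 + 0.0535) / 0.2828 = 0.2336 ≈ 0.23
√T = √0.5 = 0.7071
φ(d₁) = φ(0.23) = 0.3885
vega = S·φ(d₁)·√T = 400·0.3885·0.7071 = 109.8833

109.88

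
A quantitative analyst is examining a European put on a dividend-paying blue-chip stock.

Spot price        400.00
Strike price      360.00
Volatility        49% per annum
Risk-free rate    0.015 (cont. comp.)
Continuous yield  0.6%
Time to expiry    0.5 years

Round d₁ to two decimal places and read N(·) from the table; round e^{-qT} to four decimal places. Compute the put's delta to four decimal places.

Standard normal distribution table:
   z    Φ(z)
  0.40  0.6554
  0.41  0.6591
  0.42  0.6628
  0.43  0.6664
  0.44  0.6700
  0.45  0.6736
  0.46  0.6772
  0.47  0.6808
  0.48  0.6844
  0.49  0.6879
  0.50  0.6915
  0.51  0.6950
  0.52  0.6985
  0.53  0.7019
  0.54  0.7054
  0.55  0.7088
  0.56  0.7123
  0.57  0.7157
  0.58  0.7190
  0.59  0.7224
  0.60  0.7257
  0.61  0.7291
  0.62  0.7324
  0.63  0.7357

σ√T = 0.49·√0.5 = 0.3465
d₁ = [ln(400/360) + (0.015 − 0.006 + 0.49²/2)·0.5] / 0.3465 = [0.1054 + 0.0645] / 0.3465 = 0.4903 ⇒ 0.49
N(d₁) = N(0.49) = 0.6879
Δ_put = e^(−qT)·(N(d₁) − 1) = 0.9970·(0.6879 − 1) = -0.3112

-0.3112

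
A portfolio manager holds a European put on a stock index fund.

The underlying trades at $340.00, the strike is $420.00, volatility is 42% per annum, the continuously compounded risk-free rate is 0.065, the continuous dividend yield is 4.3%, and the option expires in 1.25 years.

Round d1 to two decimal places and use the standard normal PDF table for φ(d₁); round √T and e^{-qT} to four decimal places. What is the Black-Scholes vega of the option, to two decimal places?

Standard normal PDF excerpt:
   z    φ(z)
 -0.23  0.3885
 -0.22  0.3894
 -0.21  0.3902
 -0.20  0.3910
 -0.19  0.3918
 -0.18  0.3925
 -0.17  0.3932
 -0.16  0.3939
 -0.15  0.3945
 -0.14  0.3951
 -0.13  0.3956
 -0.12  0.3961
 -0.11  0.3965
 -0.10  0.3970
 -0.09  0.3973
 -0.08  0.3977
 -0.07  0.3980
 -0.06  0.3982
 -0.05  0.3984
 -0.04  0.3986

T = 1.25;  σ√T = 0.4696
d₁ = [ln(340/420) + (0.065 − 0.043 + ½·0.42²)·1.25] / (σ√T) = (-0.2113 + 0.1377) / 0.4696 = -0.1567 which rounds to -0.16
√T = √1.25 = 1.1180
φ(d₁) = φ(-0.16) = 0.3939
e^(−qT) = e^(−0.043·1.25) = 0.9477
vega = S·e^(−qT)·φ(d₁)·√T = 340·0.9477·0.3939·1.1180 = 141.8984

141.90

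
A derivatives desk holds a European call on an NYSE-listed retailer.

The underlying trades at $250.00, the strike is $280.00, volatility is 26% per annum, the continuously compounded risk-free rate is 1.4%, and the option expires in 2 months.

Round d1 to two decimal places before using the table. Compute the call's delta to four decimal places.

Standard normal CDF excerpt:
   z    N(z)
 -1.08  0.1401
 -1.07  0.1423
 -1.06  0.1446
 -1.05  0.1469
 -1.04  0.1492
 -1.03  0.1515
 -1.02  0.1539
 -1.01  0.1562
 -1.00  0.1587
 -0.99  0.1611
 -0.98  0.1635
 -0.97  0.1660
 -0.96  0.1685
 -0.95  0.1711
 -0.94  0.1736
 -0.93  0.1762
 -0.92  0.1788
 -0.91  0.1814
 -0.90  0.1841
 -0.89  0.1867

0.1611

σ√T = 0.26·√0.1667 = 0.1061
d₁ = [ln(250/280) + (0.014 + ½·0.26²)·0.1667] / (σ√T) = (-0.1133 + 0.0080) / 0.1061 = -0.9926 ≈ -0.99
N(d₁) = N(-0.99) = 0.1611
Δ_call = N(d₁) = 0.1611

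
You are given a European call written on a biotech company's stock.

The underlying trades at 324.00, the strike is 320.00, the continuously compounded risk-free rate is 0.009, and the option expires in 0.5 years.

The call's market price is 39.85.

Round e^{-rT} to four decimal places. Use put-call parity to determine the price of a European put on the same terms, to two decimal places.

exp(−rT) = exp(−0.009·0.5) = 0.9955
Put-call parity: C − P = S − K·e^(−rT) = 324 − 320·0.9955 = 324 − 318.5600 = 5.4400
P = C − (C − P) = 39.85 − (5.4400) = 34.4100

34.41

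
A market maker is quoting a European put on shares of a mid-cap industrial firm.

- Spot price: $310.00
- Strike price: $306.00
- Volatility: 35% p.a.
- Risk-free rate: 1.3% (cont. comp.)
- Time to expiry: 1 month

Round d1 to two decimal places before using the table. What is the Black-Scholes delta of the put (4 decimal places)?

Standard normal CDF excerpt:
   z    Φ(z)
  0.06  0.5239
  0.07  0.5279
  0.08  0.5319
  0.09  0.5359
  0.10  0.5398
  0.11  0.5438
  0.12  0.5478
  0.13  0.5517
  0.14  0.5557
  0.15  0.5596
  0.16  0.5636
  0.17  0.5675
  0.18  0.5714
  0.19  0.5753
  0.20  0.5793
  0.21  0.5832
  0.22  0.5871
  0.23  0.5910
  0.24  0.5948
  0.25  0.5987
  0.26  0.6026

T = 0.08333;  σ√T = 0.1010
d₁ = [ln(310/306) + (0.013 + 0.35²/2)·0.08333] / 0.1010 = [0.0130 + 0.0062] / 0.1010 = 0.1898 which rounds to 0.19
N(d₁) = N(0.19) = 0.5753
Δ_put = N(d₁) − 1 = 0.5753 − 1 = -0.4247

-0.4247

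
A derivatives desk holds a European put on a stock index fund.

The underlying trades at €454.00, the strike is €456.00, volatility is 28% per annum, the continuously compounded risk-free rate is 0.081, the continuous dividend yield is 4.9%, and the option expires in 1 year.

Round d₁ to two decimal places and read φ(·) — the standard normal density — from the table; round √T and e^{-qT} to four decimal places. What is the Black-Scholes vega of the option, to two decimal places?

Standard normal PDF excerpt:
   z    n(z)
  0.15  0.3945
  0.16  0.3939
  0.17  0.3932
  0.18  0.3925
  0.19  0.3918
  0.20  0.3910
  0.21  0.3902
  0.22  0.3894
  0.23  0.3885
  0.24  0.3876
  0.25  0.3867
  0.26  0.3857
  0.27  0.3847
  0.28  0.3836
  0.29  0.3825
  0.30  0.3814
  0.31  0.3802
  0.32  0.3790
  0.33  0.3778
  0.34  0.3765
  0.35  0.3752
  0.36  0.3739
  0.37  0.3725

σ√T = 0.28 × 1.0000 = 0.2800
ln(S/K) + (r − q + σ²/2)T = ln(454/456) + (0.081 − 0.049 + 0.28²/2)·1 = -0.0044 + 0.0712 = 0.0668
d₁ = 0.0668 / 0.2800 = 0.2386 which rounds to 0.24
√T = √1 = 1.0000
φ(d₁) = φ(0.24) = 0.3876
exp(−qT) = exp(−0.049·1) = 0.9522
vega = S·exp(−qT)·φ(d₁)·√T = 454·0.9522·0.3876·1.0000 = 167.5590

167.56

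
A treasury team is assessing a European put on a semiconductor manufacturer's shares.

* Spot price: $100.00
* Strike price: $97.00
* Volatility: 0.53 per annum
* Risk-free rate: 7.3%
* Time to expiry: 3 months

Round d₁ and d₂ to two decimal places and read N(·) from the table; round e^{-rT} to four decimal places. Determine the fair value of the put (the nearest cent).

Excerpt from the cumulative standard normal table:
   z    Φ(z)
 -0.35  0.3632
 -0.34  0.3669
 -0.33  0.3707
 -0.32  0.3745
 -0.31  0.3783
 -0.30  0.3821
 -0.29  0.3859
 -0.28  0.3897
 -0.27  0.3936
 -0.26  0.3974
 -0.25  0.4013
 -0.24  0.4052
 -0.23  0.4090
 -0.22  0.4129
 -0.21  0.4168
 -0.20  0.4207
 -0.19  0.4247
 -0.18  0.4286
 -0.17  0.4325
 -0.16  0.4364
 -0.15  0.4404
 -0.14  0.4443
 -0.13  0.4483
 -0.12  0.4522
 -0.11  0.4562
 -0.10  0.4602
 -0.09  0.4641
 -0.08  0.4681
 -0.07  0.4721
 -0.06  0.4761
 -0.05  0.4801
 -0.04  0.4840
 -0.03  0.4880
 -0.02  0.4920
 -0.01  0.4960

σ√T = 0.53·√0.25 = 0.2650
ln(S/K) + (r + σ²/2)T = ln(100/97) + (0.073 + 0.53²/2)·0.25 = 0.0305 + 0.0534 = 0.0838
d₁ = 0.0838 / 0.2650 = 0.3163 ≈ 0.32
d₂ = d₁ − σ√T = 0.3163 − 0.2650 = 0.0513 ≈ 0.05
e^(−rT) = e^(−0.073·0.25) = 0.9819
N(−d₂) = N(-0.05) = 0.4801;  N(−d₁) = N(-0.32) = 0.3745
P = 97·0.9819·0.4801 − 100·0.3745 = 45.7268 − 37.4500 = 8.2768

$8.28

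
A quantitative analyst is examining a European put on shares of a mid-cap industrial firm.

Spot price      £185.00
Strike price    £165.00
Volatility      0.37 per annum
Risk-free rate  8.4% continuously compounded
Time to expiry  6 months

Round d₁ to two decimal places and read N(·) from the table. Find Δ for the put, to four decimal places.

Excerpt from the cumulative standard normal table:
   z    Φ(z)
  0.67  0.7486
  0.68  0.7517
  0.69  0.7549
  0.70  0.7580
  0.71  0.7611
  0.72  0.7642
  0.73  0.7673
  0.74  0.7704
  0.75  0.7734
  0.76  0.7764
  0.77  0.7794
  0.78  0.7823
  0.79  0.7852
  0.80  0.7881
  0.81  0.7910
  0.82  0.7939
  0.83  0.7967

-0.2327

σ√T = 0.37 × 0.7071 = 0.2616
d₁ = [ln(185/165) + (0.084 + ½·0.37²)·0.5] / (σ√T) = (0.1144 + 0.0762) / 0.2616 = 0.7286 ≈ 0.73
N(d₁) = N(0.73) = 0.7673
Δ_put = N(d₁) − 1 = 0.7673 − 1 = -0.2327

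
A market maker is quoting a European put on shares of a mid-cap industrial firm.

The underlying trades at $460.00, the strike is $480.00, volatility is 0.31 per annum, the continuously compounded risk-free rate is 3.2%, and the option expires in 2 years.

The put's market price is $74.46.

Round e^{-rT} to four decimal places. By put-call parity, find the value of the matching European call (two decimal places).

$84.22

e^(−rT) = e^(−0.032·2) = 0.9380
Put-call parity: C − P = S − K·e^(−rT) = 460 − 480·0.9380 = 460 − 450.2400 = 9.7600
C = P + (C − P) = 74.46 + (9.7600) = 84.2200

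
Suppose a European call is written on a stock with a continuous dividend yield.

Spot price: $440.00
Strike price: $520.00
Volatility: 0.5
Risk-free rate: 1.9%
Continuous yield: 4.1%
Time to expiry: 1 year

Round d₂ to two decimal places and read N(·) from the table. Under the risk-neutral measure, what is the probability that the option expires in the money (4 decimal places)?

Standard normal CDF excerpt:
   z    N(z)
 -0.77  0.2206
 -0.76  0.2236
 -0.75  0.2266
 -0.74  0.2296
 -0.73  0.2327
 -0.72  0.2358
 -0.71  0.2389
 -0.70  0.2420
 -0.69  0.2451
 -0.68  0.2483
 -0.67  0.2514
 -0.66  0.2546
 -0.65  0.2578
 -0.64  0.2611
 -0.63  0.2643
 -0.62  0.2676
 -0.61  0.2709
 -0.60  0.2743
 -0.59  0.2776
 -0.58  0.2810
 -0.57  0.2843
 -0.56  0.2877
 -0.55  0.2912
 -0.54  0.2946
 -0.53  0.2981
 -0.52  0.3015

0.2643

σ√T = 0.5·√1 = 0.5000
ln(S/K) + (r − q + σ²/2)T = ln(440/520) + (0.019 − 0.041 + 0.5²/2)·1 = -0.1671 + 0.1030 = -0.0641
d₁ = -0.0641 / 0.5000 = -0.1281 which rounds to -0.13
d₂ = d₁ − σ√T = -0.1281 − 0.5000 = -0.6281 which rounds to -0.63
Pr(exercise) under Q = N(d₂) = 0.2643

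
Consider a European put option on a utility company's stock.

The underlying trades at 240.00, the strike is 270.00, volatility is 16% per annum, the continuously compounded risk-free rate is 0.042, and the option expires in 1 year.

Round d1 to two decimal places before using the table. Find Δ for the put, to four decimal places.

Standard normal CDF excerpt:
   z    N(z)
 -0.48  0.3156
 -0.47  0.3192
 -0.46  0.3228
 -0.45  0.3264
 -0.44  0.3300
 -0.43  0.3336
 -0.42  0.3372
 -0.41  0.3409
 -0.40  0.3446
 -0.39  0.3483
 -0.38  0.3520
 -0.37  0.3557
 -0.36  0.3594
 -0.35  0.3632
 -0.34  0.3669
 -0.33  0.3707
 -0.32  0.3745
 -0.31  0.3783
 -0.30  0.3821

σ√T = 0.16 × 1.0000 = 0.1600
ln(S/K) + (r + σ²/2)T = ln(240/270) + (0.042 + 0.16²/2)·1 = -0.1178 + 0.0548 = -0.0630
d₁ = -0.0630 / 0.1600 = -0.3936 ≈ -0.39
N(d₁) = N(-0.39) = 0.3483
Δ_put = N(d₁) − 1 = 0.3483 − 1 = -0.6517

-0.6517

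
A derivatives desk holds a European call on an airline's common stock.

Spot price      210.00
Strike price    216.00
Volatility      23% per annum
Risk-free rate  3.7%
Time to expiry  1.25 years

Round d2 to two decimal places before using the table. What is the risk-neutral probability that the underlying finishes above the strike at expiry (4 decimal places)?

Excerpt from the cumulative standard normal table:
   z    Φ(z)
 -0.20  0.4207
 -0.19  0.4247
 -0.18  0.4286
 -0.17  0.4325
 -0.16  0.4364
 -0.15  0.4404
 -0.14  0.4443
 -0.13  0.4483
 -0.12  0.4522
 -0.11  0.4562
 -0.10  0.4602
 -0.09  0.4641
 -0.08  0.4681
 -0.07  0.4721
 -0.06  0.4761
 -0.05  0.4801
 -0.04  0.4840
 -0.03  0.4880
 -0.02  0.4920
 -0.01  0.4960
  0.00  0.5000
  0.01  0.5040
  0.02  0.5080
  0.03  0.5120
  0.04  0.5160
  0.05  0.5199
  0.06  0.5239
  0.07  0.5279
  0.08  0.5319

T = 1.25;  σ√T = 0.2571
d₁ = [ln(210/216) + (0.037 + ½·0.23²)·1.25] / (σ√T) = (-0.0282 + 0.0793) / 0.2571 = 0.1989 ≈ 0.20
d₂ = 0.1989 − 0.2571 = -0.0583 ≈ -0.06
Pr(exercise) under Q = N(d₂) = 0.4761

0.4761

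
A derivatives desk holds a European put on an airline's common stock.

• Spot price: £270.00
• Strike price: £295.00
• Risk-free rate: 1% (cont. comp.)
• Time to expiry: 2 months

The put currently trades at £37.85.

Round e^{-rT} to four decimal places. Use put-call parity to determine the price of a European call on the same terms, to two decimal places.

e^(−rT) = e^(−0.01·0.1667) = 0.9983
Put-call parity: C − P = S − K·e^(−rT) = 270 − 295·0.9983 = 270 − 294.4985 = -24.4985
C = P + (C − P) = 37.85 + (-24.4985) = 13.3515

£13.35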